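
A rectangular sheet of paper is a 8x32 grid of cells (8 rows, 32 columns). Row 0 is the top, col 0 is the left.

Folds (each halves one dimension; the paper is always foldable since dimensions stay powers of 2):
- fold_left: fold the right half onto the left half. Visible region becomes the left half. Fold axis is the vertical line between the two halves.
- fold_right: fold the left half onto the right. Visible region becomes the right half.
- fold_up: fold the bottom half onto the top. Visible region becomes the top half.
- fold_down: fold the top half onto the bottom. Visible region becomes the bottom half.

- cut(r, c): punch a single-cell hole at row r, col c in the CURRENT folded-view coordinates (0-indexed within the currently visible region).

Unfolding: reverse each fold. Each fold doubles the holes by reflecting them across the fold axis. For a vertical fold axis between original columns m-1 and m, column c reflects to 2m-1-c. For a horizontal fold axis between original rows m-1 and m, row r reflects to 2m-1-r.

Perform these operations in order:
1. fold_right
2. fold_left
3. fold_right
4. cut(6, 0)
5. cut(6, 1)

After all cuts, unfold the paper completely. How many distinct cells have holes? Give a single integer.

Op 1 fold_right: fold axis v@16; visible region now rows[0,8) x cols[16,32) = 8x16
Op 2 fold_left: fold axis v@24; visible region now rows[0,8) x cols[16,24) = 8x8
Op 3 fold_right: fold axis v@20; visible region now rows[0,8) x cols[20,24) = 8x4
Op 4 cut(6, 0): punch at orig (6,20); cuts so far [(6, 20)]; region rows[0,8) x cols[20,24) = 8x4
Op 5 cut(6, 1): punch at orig (6,21); cuts so far [(6, 20), (6, 21)]; region rows[0,8) x cols[20,24) = 8x4
Unfold 1 (reflect across v@20): 4 holes -> [(6, 18), (6, 19), (6, 20), (6, 21)]
Unfold 2 (reflect across v@24): 8 holes -> [(6, 18), (6, 19), (6, 20), (6, 21), (6, 26), (6, 27), (6, 28), (6, 29)]
Unfold 3 (reflect across v@16): 16 holes -> [(6, 2), (6, 3), (6, 4), (6, 5), (6, 10), (6, 11), (6, 12), (6, 13), (6, 18), (6, 19), (6, 20), (6, 21), (6, 26), (6, 27), (6, 28), (6, 29)]

Answer: 16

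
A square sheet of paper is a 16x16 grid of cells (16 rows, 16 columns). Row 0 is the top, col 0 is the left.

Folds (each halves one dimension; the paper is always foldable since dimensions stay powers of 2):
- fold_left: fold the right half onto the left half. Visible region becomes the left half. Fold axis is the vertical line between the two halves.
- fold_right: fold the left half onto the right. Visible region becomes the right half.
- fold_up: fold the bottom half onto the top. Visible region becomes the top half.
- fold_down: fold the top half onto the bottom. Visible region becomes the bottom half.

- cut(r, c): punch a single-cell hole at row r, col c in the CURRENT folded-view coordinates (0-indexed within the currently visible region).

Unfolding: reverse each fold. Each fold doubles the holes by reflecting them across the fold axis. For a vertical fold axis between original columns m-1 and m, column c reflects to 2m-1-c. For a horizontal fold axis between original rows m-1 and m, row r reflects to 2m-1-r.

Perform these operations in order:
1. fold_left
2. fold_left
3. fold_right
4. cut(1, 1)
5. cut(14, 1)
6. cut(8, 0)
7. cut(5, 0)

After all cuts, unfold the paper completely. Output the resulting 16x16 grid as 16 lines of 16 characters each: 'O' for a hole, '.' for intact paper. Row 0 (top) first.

Answer: ................
O..OO..OO..OO..O
................
................
................
.OO..OO..OO..OO.
................
................
.OO..OO..OO..OO.
................
................
................
................
................
O..OO..OO..OO..O
................

Derivation:
Op 1 fold_left: fold axis v@8; visible region now rows[0,16) x cols[0,8) = 16x8
Op 2 fold_left: fold axis v@4; visible region now rows[0,16) x cols[0,4) = 16x4
Op 3 fold_right: fold axis v@2; visible region now rows[0,16) x cols[2,4) = 16x2
Op 4 cut(1, 1): punch at orig (1,3); cuts so far [(1, 3)]; region rows[0,16) x cols[2,4) = 16x2
Op 5 cut(14, 1): punch at orig (14,3); cuts so far [(1, 3), (14, 3)]; region rows[0,16) x cols[2,4) = 16x2
Op 6 cut(8, 0): punch at orig (8,2); cuts so far [(1, 3), (8, 2), (14, 3)]; region rows[0,16) x cols[2,4) = 16x2
Op 7 cut(5, 0): punch at orig (5,2); cuts so far [(1, 3), (5, 2), (8, 2), (14, 3)]; region rows[0,16) x cols[2,4) = 16x2
Unfold 1 (reflect across v@2): 8 holes -> [(1, 0), (1, 3), (5, 1), (5, 2), (8, 1), (8, 2), (14, 0), (14, 3)]
Unfold 2 (reflect across v@4): 16 holes -> [(1, 0), (1, 3), (1, 4), (1, 7), (5, 1), (5, 2), (5, 5), (5, 6), (8, 1), (8, 2), (8, 5), (8, 6), (14, 0), (14, 3), (14, 4), (14, 7)]
Unfold 3 (reflect across v@8): 32 holes -> [(1, 0), (1, 3), (1, 4), (1, 7), (1, 8), (1, 11), (1, 12), (1, 15), (5, 1), (5, 2), (5, 5), (5, 6), (5, 9), (5, 10), (5, 13), (5, 14), (8, 1), (8, 2), (8, 5), (8, 6), (8, 9), (8, 10), (8, 13), (8, 14), (14, 0), (14, 3), (14, 4), (14, 7), (14, 8), (14, 11), (14, 12), (14, 15)]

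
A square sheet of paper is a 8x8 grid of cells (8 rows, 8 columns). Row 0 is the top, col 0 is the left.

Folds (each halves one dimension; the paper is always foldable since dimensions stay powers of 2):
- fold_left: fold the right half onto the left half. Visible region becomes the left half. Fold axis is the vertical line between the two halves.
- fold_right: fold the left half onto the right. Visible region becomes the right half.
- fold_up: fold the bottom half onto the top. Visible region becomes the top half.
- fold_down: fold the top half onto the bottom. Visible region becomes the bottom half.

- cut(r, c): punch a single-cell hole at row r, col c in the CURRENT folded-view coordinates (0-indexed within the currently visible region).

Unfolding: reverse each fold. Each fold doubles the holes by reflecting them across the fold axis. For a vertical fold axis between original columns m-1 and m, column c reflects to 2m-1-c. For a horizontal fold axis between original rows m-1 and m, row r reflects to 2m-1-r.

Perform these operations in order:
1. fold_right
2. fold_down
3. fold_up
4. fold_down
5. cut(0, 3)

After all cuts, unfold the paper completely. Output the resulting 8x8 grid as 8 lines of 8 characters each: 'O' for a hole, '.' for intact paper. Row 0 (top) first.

Answer: O......O
O......O
O......O
O......O
O......O
O......O
O......O
O......O

Derivation:
Op 1 fold_right: fold axis v@4; visible region now rows[0,8) x cols[4,8) = 8x4
Op 2 fold_down: fold axis h@4; visible region now rows[4,8) x cols[4,8) = 4x4
Op 3 fold_up: fold axis h@6; visible region now rows[4,6) x cols[4,8) = 2x4
Op 4 fold_down: fold axis h@5; visible region now rows[5,6) x cols[4,8) = 1x4
Op 5 cut(0, 3): punch at orig (5,7); cuts so far [(5, 7)]; region rows[5,6) x cols[4,8) = 1x4
Unfold 1 (reflect across h@5): 2 holes -> [(4, 7), (5, 7)]
Unfold 2 (reflect across h@6): 4 holes -> [(4, 7), (5, 7), (6, 7), (7, 7)]
Unfold 3 (reflect across h@4): 8 holes -> [(0, 7), (1, 7), (2, 7), (3, 7), (4, 7), (5, 7), (6, 7), (7, 7)]
Unfold 4 (reflect across v@4): 16 holes -> [(0, 0), (0, 7), (1, 0), (1, 7), (2, 0), (2, 7), (3, 0), (3, 7), (4, 0), (4, 7), (5, 0), (5, 7), (6, 0), (6, 7), (7, 0), (7, 7)]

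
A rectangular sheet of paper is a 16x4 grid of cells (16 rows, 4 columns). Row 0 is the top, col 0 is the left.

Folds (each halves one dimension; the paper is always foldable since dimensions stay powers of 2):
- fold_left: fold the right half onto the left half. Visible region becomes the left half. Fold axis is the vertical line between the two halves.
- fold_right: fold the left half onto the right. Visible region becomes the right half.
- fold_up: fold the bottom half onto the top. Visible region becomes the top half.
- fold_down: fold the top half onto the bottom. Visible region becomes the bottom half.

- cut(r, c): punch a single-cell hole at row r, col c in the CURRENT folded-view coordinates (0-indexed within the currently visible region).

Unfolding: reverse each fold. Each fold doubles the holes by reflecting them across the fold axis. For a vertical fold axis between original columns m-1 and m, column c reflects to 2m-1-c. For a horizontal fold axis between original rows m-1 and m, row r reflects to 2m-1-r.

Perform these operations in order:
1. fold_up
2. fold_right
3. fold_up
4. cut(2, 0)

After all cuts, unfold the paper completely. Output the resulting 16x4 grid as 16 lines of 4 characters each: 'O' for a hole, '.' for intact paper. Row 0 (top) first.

Op 1 fold_up: fold axis h@8; visible region now rows[0,8) x cols[0,4) = 8x4
Op 2 fold_right: fold axis v@2; visible region now rows[0,8) x cols[2,4) = 8x2
Op 3 fold_up: fold axis h@4; visible region now rows[0,4) x cols[2,4) = 4x2
Op 4 cut(2, 0): punch at orig (2,2); cuts so far [(2, 2)]; region rows[0,4) x cols[2,4) = 4x2
Unfold 1 (reflect across h@4): 2 holes -> [(2, 2), (5, 2)]
Unfold 2 (reflect across v@2): 4 holes -> [(2, 1), (2, 2), (5, 1), (5, 2)]
Unfold 3 (reflect across h@8): 8 holes -> [(2, 1), (2, 2), (5, 1), (5, 2), (10, 1), (10, 2), (13, 1), (13, 2)]

Answer: ....
....
.OO.
....
....
.OO.
....
....
....
....
.OO.
....
....
.OO.
....
....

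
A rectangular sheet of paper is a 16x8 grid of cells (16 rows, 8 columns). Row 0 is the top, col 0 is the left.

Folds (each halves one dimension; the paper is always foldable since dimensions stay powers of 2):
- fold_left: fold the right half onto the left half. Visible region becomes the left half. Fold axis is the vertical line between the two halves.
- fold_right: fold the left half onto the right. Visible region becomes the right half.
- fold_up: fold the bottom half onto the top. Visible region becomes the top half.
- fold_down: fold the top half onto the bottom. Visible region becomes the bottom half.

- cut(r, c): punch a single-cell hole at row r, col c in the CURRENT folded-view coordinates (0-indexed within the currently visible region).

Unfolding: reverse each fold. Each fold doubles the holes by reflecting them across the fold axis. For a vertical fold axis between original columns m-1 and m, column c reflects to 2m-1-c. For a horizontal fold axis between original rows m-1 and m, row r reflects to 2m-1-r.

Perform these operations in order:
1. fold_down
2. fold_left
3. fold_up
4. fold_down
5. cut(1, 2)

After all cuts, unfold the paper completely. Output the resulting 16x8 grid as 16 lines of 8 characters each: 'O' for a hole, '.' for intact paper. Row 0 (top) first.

Answer: ..O..O..
........
........
..O..O..
..O..O..
........
........
..O..O..
..O..O..
........
........
..O..O..
..O..O..
........
........
..O..O..

Derivation:
Op 1 fold_down: fold axis h@8; visible region now rows[8,16) x cols[0,8) = 8x8
Op 2 fold_left: fold axis v@4; visible region now rows[8,16) x cols[0,4) = 8x4
Op 3 fold_up: fold axis h@12; visible region now rows[8,12) x cols[0,4) = 4x4
Op 4 fold_down: fold axis h@10; visible region now rows[10,12) x cols[0,4) = 2x4
Op 5 cut(1, 2): punch at orig (11,2); cuts so far [(11, 2)]; region rows[10,12) x cols[0,4) = 2x4
Unfold 1 (reflect across h@10): 2 holes -> [(8, 2), (11, 2)]
Unfold 2 (reflect across h@12): 4 holes -> [(8, 2), (11, 2), (12, 2), (15, 2)]
Unfold 3 (reflect across v@4): 8 holes -> [(8, 2), (8, 5), (11, 2), (11, 5), (12, 2), (12, 5), (15, 2), (15, 5)]
Unfold 4 (reflect across h@8): 16 holes -> [(0, 2), (0, 5), (3, 2), (3, 5), (4, 2), (4, 5), (7, 2), (7, 5), (8, 2), (8, 5), (11, 2), (11, 5), (12, 2), (12, 5), (15, 2), (15, 5)]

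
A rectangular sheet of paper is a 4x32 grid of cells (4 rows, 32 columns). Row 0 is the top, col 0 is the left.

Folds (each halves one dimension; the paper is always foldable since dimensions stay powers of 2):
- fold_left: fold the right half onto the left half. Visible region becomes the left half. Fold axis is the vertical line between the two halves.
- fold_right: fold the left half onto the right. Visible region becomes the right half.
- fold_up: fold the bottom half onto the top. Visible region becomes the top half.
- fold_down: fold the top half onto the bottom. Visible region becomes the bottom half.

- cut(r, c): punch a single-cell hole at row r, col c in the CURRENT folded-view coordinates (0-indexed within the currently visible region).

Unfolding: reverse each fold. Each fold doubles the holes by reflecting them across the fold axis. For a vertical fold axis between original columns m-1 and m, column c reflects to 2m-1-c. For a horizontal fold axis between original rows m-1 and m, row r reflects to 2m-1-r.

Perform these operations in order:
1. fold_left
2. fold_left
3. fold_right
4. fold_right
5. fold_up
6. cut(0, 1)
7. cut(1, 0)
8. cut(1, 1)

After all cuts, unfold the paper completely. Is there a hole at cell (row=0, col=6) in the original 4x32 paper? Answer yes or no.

Answer: no

Derivation:
Op 1 fold_left: fold axis v@16; visible region now rows[0,4) x cols[0,16) = 4x16
Op 2 fold_left: fold axis v@8; visible region now rows[0,4) x cols[0,8) = 4x8
Op 3 fold_right: fold axis v@4; visible region now rows[0,4) x cols[4,8) = 4x4
Op 4 fold_right: fold axis v@6; visible region now rows[0,4) x cols[6,8) = 4x2
Op 5 fold_up: fold axis h@2; visible region now rows[0,2) x cols[6,8) = 2x2
Op 6 cut(0, 1): punch at orig (0,7); cuts so far [(0, 7)]; region rows[0,2) x cols[6,8) = 2x2
Op 7 cut(1, 0): punch at orig (1,6); cuts so far [(0, 7), (1, 6)]; region rows[0,2) x cols[6,8) = 2x2
Op 8 cut(1, 1): punch at orig (1,7); cuts so far [(0, 7), (1, 6), (1, 7)]; region rows[0,2) x cols[6,8) = 2x2
Unfold 1 (reflect across h@2): 6 holes -> [(0, 7), (1, 6), (1, 7), (2, 6), (2, 7), (3, 7)]
Unfold 2 (reflect across v@6): 12 holes -> [(0, 4), (0, 7), (1, 4), (1, 5), (1, 6), (1, 7), (2, 4), (2, 5), (2, 6), (2, 7), (3, 4), (3, 7)]
Unfold 3 (reflect across v@4): 24 holes -> [(0, 0), (0, 3), (0, 4), (0, 7), (1, 0), (1, 1), (1, 2), (1, 3), (1, 4), (1, 5), (1, 6), (1, 7), (2, 0), (2, 1), (2, 2), (2, 3), (2, 4), (2, 5), (2, 6), (2, 7), (3, 0), (3, 3), (3, 4), (3, 7)]
Unfold 4 (reflect across v@8): 48 holes -> [(0, 0), (0, 3), (0, 4), (0, 7), (0, 8), (0, 11), (0, 12), (0, 15), (1, 0), (1, 1), (1, 2), (1, 3), (1, 4), (1, 5), (1, 6), (1, 7), (1, 8), (1, 9), (1, 10), (1, 11), (1, 12), (1, 13), (1, 14), (1, 15), (2, 0), (2, 1), (2, 2), (2, 3), (2, 4), (2, 5), (2, 6), (2, 7), (2, 8), (2, 9), (2, 10), (2, 11), (2, 12), (2, 13), (2, 14), (2, 15), (3, 0), (3, 3), (3, 4), (3, 7), (3, 8), (3, 11), (3, 12), (3, 15)]
Unfold 5 (reflect across v@16): 96 holes -> [(0, 0), (0, 3), (0, 4), (0, 7), (0, 8), (0, 11), (0, 12), (0, 15), (0, 16), (0, 19), (0, 20), (0, 23), (0, 24), (0, 27), (0, 28), (0, 31), (1, 0), (1, 1), (1, 2), (1, 3), (1, 4), (1, 5), (1, 6), (1, 7), (1, 8), (1, 9), (1, 10), (1, 11), (1, 12), (1, 13), (1, 14), (1, 15), (1, 16), (1, 17), (1, 18), (1, 19), (1, 20), (1, 21), (1, 22), (1, 23), (1, 24), (1, 25), (1, 26), (1, 27), (1, 28), (1, 29), (1, 30), (1, 31), (2, 0), (2, 1), (2, 2), (2, 3), (2, 4), (2, 5), (2, 6), (2, 7), (2, 8), (2, 9), (2, 10), (2, 11), (2, 12), (2, 13), (2, 14), (2, 15), (2, 16), (2, 17), (2, 18), (2, 19), (2, 20), (2, 21), (2, 22), (2, 23), (2, 24), (2, 25), (2, 26), (2, 27), (2, 28), (2, 29), (2, 30), (2, 31), (3, 0), (3, 3), (3, 4), (3, 7), (3, 8), (3, 11), (3, 12), (3, 15), (3, 16), (3, 19), (3, 20), (3, 23), (3, 24), (3, 27), (3, 28), (3, 31)]
Holes: [(0, 0), (0, 3), (0, 4), (0, 7), (0, 8), (0, 11), (0, 12), (0, 15), (0, 16), (0, 19), (0, 20), (0, 23), (0, 24), (0, 27), (0, 28), (0, 31), (1, 0), (1, 1), (1, 2), (1, 3), (1, 4), (1, 5), (1, 6), (1, 7), (1, 8), (1, 9), (1, 10), (1, 11), (1, 12), (1, 13), (1, 14), (1, 15), (1, 16), (1, 17), (1, 18), (1, 19), (1, 20), (1, 21), (1, 22), (1, 23), (1, 24), (1, 25), (1, 26), (1, 27), (1, 28), (1, 29), (1, 30), (1, 31), (2, 0), (2, 1), (2, 2), (2, 3), (2, 4), (2, 5), (2, 6), (2, 7), (2, 8), (2, 9), (2, 10), (2, 11), (2, 12), (2, 13), (2, 14), (2, 15), (2, 16), (2, 17), (2, 18), (2, 19), (2, 20), (2, 21), (2, 22), (2, 23), (2, 24), (2, 25), (2, 26), (2, 27), (2, 28), (2, 29), (2, 30), (2, 31), (3, 0), (3, 3), (3, 4), (3, 7), (3, 8), (3, 11), (3, 12), (3, 15), (3, 16), (3, 19), (3, 20), (3, 23), (3, 24), (3, 27), (3, 28), (3, 31)]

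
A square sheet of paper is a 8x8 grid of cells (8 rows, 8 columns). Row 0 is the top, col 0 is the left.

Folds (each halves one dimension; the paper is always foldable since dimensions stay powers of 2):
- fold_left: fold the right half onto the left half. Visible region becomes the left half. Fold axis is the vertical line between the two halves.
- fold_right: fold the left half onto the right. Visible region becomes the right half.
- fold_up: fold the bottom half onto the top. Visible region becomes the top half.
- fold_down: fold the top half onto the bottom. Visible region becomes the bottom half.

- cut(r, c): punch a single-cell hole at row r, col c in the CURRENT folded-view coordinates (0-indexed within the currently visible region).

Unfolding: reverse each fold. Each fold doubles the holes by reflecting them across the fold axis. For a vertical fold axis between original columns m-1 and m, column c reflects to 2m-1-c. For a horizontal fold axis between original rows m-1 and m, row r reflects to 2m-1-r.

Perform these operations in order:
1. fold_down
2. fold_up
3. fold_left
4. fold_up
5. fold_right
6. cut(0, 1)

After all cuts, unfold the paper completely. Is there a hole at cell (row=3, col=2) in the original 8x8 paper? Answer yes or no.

Answer: no

Derivation:
Op 1 fold_down: fold axis h@4; visible region now rows[4,8) x cols[0,8) = 4x8
Op 2 fold_up: fold axis h@6; visible region now rows[4,6) x cols[0,8) = 2x8
Op 3 fold_left: fold axis v@4; visible region now rows[4,6) x cols[0,4) = 2x4
Op 4 fold_up: fold axis h@5; visible region now rows[4,5) x cols[0,4) = 1x4
Op 5 fold_right: fold axis v@2; visible region now rows[4,5) x cols[2,4) = 1x2
Op 6 cut(0, 1): punch at orig (4,3); cuts so far [(4, 3)]; region rows[4,5) x cols[2,4) = 1x2
Unfold 1 (reflect across v@2): 2 holes -> [(4, 0), (4, 3)]
Unfold 2 (reflect across h@5): 4 holes -> [(4, 0), (4, 3), (5, 0), (5, 3)]
Unfold 3 (reflect across v@4): 8 holes -> [(4, 0), (4, 3), (4, 4), (4, 7), (5, 0), (5, 3), (5, 4), (5, 7)]
Unfold 4 (reflect across h@6): 16 holes -> [(4, 0), (4, 3), (4, 4), (4, 7), (5, 0), (5, 3), (5, 4), (5, 7), (6, 0), (6, 3), (6, 4), (6, 7), (7, 0), (7, 3), (7, 4), (7, 7)]
Unfold 5 (reflect across h@4): 32 holes -> [(0, 0), (0, 3), (0, 4), (0, 7), (1, 0), (1, 3), (1, 4), (1, 7), (2, 0), (2, 3), (2, 4), (2, 7), (3, 0), (3, 3), (3, 4), (3, 7), (4, 0), (4, 3), (4, 4), (4, 7), (5, 0), (5, 3), (5, 4), (5, 7), (6, 0), (6, 3), (6, 4), (6, 7), (7, 0), (7, 3), (7, 4), (7, 7)]
Holes: [(0, 0), (0, 3), (0, 4), (0, 7), (1, 0), (1, 3), (1, 4), (1, 7), (2, 0), (2, 3), (2, 4), (2, 7), (3, 0), (3, 3), (3, 4), (3, 7), (4, 0), (4, 3), (4, 4), (4, 7), (5, 0), (5, 3), (5, 4), (5, 7), (6, 0), (6, 3), (6, 4), (6, 7), (7, 0), (7, 3), (7, 4), (7, 7)]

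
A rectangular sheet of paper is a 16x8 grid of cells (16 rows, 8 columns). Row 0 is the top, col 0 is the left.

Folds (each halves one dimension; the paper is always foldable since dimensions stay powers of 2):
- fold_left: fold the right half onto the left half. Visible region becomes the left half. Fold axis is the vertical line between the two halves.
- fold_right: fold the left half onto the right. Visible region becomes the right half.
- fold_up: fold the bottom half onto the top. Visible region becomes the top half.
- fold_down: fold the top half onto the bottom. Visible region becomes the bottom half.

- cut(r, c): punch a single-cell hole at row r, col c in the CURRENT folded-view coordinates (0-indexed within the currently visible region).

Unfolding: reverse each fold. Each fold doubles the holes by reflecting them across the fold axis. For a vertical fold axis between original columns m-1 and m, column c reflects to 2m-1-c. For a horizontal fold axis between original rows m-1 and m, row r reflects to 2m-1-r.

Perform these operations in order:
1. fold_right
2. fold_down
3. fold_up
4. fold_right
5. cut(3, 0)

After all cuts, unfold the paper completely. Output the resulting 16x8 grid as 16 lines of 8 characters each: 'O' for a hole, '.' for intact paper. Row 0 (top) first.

Answer: ........
........
........
.OO..OO.
.OO..OO.
........
........
........
........
........
........
.OO..OO.
.OO..OO.
........
........
........

Derivation:
Op 1 fold_right: fold axis v@4; visible region now rows[0,16) x cols[4,8) = 16x4
Op 2 fold_down: fold axis h@8; visible region now rows[8,16) x cols[4,8) = 8x4
Op 3 fold_up: fold axis h@12; visible region now rows[8,12) x cols[4,8) = 4x4
Op 4 fold_right: fold axis v@6; visible region now rows[8,12) x cols[6,8) = 4x2
Op 5 cut(3, 0): punch at orig (11,6); cuts so far [(11, 6)]; region rows[8,12) x cols[6,8) = 4x2
Unfold 1 (reflect across v@6): 2 holes -> [(11, 5), (11, 6)]
Unfold 2 (reflect across h@12): 4 holes -> [(11, 5), (11, 6), (12, 5), (12, 6)]
Unfold 3 (reflect across h@8): 8 holes -> [(3, 5), (3, 6), (4, 5), (4, 6), (11, 5), (11, 6), (12, 5), (12, 6)]
Unfold 4 (reflect across v@4): 16 holes -> [(3, 1), (3, 2), (3, 5), (3, 6), (4, 1), (4, 2), (4, 5), (4, 6), (11, 1), (11, 2), (11, 5), (11, 6), (12, 1), (12, 2), (12, 5), (12, 6)]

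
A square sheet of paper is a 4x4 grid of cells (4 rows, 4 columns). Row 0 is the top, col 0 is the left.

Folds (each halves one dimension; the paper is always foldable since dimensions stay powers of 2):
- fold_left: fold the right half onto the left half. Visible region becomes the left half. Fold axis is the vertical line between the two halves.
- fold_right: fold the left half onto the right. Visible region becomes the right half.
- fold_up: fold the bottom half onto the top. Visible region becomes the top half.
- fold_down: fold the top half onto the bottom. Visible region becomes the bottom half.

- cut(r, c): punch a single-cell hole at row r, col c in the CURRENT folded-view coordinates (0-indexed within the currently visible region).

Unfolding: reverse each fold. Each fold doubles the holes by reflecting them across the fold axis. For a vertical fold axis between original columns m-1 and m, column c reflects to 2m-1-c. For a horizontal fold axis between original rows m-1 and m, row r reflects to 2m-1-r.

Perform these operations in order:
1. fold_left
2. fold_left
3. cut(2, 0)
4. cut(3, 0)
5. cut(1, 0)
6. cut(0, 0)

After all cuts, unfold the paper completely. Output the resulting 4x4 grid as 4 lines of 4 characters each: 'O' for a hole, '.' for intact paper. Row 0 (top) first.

Op 1 fold_left: fold axis v@2; visible region now rows[0,4) x cols[0,2) = 4x2
Op 2 fold_left: fold axis v@1; visible region now rows[0,4) x cols[0,1) = 4x1
Op 3 cut(2, 0): punch at orig (2,0); cuts so far [(2, 0)]; region rows[0,4) x cols[0,1) = 4x1
Op 4 cut(3, 0): punch at orig (3,0); cuts so far [(2, 0), (3, 0)]; region rows[0,4) x cols[0,1) = 4x1
Op 5 cut(1, 0): punch at orig (1,0); cuts so far [(1, 0), (2, 0), (3, 0)]; region rows[0,4) x cols[0,1) = 4x1
Op 6 cut(0, 0): punch at orig (0,0); cuts so far [(0, 0), (1, 0), (2, 0), (3, 0)]; region rows[0,4) x cols[0,1) = 4x1
Unfold 1 (reflect across v@1): 8 holes -> [(0, 0), (0, 1), (1, 0), (1, 1), (2, 0), (2, 1), (3, 0), (3, 1)]
Unfold 2 (reflect across v@2): 16 holes -> [(0, 0), (0, 1), (0, 2), (0, 3), (1, 0), (1, 1), (1, 2), (1, 3), (2, 0), (2, 1), (2, 2), (2, 3), (3, 0), (3, 1), (3, 2), (3, 3)]

Answer: OOOO
OOOO
OOOO
OOOO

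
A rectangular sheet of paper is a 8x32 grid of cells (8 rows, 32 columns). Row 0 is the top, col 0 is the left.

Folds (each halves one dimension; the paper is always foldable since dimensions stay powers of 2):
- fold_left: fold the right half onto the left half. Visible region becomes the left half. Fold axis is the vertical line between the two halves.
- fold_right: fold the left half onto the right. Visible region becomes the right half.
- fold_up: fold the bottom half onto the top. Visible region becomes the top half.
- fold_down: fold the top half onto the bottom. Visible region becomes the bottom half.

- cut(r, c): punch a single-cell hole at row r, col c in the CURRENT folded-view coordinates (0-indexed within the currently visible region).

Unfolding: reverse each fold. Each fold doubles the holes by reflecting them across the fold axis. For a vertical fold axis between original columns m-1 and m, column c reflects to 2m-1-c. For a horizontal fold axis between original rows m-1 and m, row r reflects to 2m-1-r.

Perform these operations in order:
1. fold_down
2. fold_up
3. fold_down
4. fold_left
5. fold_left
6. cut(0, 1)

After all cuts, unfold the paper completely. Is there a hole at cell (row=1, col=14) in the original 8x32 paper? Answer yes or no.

Answer: yes

Derivation:
Op 1 fold_down: fold axis h@4; visible region now rows[4,8) x cols[0,32) = 4x32
Op 2 fold_up: fold axis h@6; visible region now rows[4,6) x cols[0,32) = 2x32
Op 3 fold_down: fold axis h@5; visible region now rows[5,6) x cols[0,32) = 1x32
Op 4 fold_left: fold axis v@16; visible region now rows[5,6) x cols[0,16) = 1x16
Op 5 fold_left: fold axis v@8; visible region now rows[5,6) x cols[0,8) = 1x8
Op 6 cut(0, 1): punch at orig (5,1); cuts so far [(5, 1)]; region rows[5,6) x cols[0,8) = 1x8
Unfold 1 (reflect across v@8): 2 holes -> [(5, 1), (5, 14)]
Unfold 2 (reflect across v@16): 4 holes -> [(5, 1), (5, 14), (5, 17), (5, 30)]
Unfold 3 (reflect across h@5): 8 holes -> [(4, 1), (4, 14), (4, 17), (4, 30), (5, 1), (5, 14), (5, 17), (5, 30)]
Unfold 4 (reflect across h@6): 16 holes -> [(4, 1), (4, 14), (4, 17), (4, 30), (5, 1), (5, 14), (5, 17), (5, 30), (6, 1), (6, 14), (6, 17), (6, 30), (7, 1), (7, 14), (7, 17), (7, 30)]
Unfold 5 (reflect across h@4): 32 holes -> [(0, 1), (0, 14), (0, 17), (0, 30), (1, 1), (1, 14), (1, 17), (1, 30), (2, 1), (2, 14), (2, 17), (2, 30), (3, 1), (3, 14), (3, 17), (3, 30), (4, 1), (4, 14), (4, 17), (4, 30), (5, 1), (5, 14), (5, 17), (5, 30), (6, 1), (6, 14), (6, 17), (6, 30), (7, 1), (7, 14), (7, 17), (7, 30)]
Holes: [(0, 1), (0, 14), (0, 17), (0, 30), (1, 1), (1, 14), (1, 17), (1, 30), (2, 1), (2, 14), (2, 17), (2, 30), (3, 1), (3, 14), (3, 17), (3, 30), (4, 1), (4, 14), (4, 17), (4, 30), (5, 1), (5, 14), (5, 17), (5, 30), (6, 1), (6, 14), (6, 17), (6, 30), (7, 1), (7, 14), (7, 17), (7, 30)]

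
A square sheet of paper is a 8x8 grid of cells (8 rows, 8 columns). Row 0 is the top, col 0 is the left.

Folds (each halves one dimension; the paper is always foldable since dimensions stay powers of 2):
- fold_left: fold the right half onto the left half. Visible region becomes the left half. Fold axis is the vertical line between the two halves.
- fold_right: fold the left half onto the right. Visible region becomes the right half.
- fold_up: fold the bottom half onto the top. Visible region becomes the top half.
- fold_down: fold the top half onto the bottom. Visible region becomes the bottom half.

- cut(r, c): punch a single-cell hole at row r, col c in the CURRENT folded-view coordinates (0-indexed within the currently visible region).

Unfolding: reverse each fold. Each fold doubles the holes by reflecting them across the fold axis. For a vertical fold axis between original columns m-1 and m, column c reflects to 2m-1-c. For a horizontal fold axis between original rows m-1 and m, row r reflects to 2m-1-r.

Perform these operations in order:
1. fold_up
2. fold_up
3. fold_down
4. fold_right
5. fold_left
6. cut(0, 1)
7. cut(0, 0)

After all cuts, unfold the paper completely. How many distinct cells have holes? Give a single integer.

Answer: 64

Derivation:
Op 1 fold_up: fold axis h@4; visible region now rows[0,4) x cols[0,8) = 4x8
Op 2 fold_up: fold axis h@2; visible region now rows[0,2) x cols[0,8) = 2x8
Op 3 fold_down: fold axis h@1; visible region now rows[1,2) x cols[0,8) = 1x8
Op 4 fold_right: fold axis v@4; visible region now rows[1,2) x cols[4,8) = 1x4
Op 5 fold_left: fold axis v@6; visible region now rows[1,2) x cols[4,6) = 1x2
Op 6 cut(0, 1): punch at orig (1,5); cuts so far [(1, 5)]; region rows[1,2) x cols[4,6) = 1x2
Op 7 cut(0, 0): punch at orig (1,4); cuts so far [(1, 4), (1, 5)]; region rows[1,2) x cols[4,6) = 1x2
Unfold 1 (reflect across v@6): 4 holes -> [(1, 4), (1, 5), (1, 6), (1, 7)]
Unfold 2 (reflect across v@4): 8 holes -> [(1, 0), (1, 1), (1, 2), (1, 3), (1, 4), (1, 5), (1, 6), (1, 7)]
Unfold 3 (reflect across h@1): 16 holes -> [(0, 0), (0, 1), (0, 2), (0, 3), (0, 4), (0, 5), (0, 6), (0, 7), (1, 0), (1, 1), (1, 2), (1, 3), (1, 4), (1, 5), (1, 6), (1, 7)]
Unfold 4 (reflect across h@2): 32 holes -> [(0, 0), (0, 1), (0, 2), (0, 3), (0, 4), (0, 5), (0, 6), (0, 7), (1, 0), (1, 1), (1, 2), (1, 3), (1, 4), (1, 5), (1, 6), (1, 7), (2, 0), (2, 1), (2, 2), (2, 3), (2, 4), (2, 5), (2, 6), (2, 7), (3, 0), (3, 1), (3, 2), (3, 3), (3, 4), (3, 5), (3, 6), (3, 7)]
Unfold 5 (reflect across h@4): 64 holes -> [(0, 0), (0, 1), (0, 2), (0, 3), (0, 4), (0, 5), (0, 6), (0, 7), (1, 0), (1, 1), (1, 2), (1, 3), (1, 4), (1, 5), (1, 6), (1, 7), (2, 0), (2, 1), (2, 2), (2, 3), (2, 4), (2, 5), (2, 6), (2, 7), (3, 0), (3, 1), (3, 2), (3, 3), (3, 4), (3, 5), (3, 6), (3, 7), (4, 0), (4, 1), (4, 2), (4, 3), (4, 4), (4, 5), (4, 6), (4, 7), (5, 0), (5, 1), (5, 2), (5, 3), (5, 4), (5, 5), (5, 6), (5, 7), (6, 0), (6, 1), (6, 2), (6, 3), (6, 4), (6, 5), (6, 6), (6, 7), (7, 0), (7, 1), (7, 2), (7, 3), (7, 4), (7, 5), (7, 6), (7, 7)]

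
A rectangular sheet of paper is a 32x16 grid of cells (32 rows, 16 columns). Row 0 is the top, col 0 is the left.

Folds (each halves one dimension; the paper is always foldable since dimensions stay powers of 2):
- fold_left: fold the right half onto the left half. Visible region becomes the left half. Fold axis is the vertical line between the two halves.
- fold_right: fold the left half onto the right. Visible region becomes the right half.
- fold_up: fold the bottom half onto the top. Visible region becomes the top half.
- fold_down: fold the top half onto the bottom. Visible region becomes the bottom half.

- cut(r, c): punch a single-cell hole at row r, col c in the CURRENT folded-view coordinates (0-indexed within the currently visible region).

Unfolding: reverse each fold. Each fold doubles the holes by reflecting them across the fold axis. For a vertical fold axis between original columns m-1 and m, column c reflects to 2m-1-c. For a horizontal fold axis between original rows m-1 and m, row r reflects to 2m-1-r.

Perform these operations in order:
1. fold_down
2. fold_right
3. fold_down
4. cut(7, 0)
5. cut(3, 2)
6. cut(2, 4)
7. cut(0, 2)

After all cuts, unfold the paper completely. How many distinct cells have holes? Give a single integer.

Op 1 fold_down: fold axis h@16; visible region now rows[16,32) x cols[0,16) = 16x16
Op 2 fold_right: fold axis v@8; visible region now rows[16,32) x cols[8,16) = 16x8
Op 3 fold_down: fold axis h@24; visible region now rows[24,32) x cols[8,16) = 8x8
Op 4 cut(7, 0): punch at orig (31,8); cuts so far [(31, 8)]; region rows[24,32) x cols[8,16) = 8x8
Op 5 cut(3, 2): punch at orig (27,10); cuts so far [(27, 10), (31, 8)]; region rows[24,32) x cols[8,16) = 8x8
Op 6 cut(2, 4): punch at orig (26,12); cuts so far [(26, 12), (27, 10), (31, 8)]; region rows[24,32) x cols[8,16) = 8x8
Op 7 cut(0, 2): punch at orig (24,10); cuts so far [(24, 10), (26, 12), (27, 10), (31, 8)]; region rows[24,32) x cols[8,16) = 8x8
Unfold 1 (reflect across h@24): 8 holes -> [(16, 8), (20, 10), (21, 12), (23, 10), (24, 10), (26, 12), (27, 10), (31, 8)]
Unfold 2 (reflect across v@8): 16 holes -> [(16, 7), (16, 8), (20, 5), (20, 10), (21, 3), (21, 12), (23, 5), (23, 10), (24, 5), (24, 10), (26, 3), (26, 12), (27, 5), (27, 10), (31, 7), (31, 8)]
Unfold 3 (reflect across h@16): 32 holes -> [(0, 7), (0, 8), (4, 5), (4, 10), (5, 3), (5, 12), (7, 5), (7, 10), (8, 5), (8, 10), (10, 3), (10, 12), (11, 5), (11, 10), (15, 7), (15, 8), (16, 7), (16, 8), (20, 5), (20, 10), (21, 3), (21, 12), (23, 5), (23, 10), (24, 5), (24, 10), (26, 3), (26, 12), (27, 5), (27, 10), (31, 7), (31, 8)]

Answer: 32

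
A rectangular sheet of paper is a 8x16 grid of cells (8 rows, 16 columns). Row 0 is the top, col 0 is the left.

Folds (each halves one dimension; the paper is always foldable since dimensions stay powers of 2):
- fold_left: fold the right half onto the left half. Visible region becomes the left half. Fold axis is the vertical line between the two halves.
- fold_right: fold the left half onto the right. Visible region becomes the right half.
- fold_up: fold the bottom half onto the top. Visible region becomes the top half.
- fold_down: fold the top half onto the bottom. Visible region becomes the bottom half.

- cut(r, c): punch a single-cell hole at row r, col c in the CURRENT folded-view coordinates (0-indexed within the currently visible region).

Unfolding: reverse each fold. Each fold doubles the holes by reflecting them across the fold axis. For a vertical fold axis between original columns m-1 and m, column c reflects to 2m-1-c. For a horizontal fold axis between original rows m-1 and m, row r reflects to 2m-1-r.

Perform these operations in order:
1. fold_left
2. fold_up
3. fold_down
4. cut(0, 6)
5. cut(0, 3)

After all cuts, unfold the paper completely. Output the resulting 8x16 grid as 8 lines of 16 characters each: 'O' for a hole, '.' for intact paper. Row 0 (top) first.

Op 1 fold_left: fold axis v@8; visible region now rows[0,8) x cols[0,8) = 8x8
Op 2 fold_up: fold axis h@4; visible region now rows[0,4) x cols[0,8) = 4x8
Op 3 fold_down: fold axis h@2; visible region now rows[2,4) x cols[0,8) = 2x8
Op 4 cut(0, 6): punch at orig (2,6); cuts so far [(2, 6)]; region rows[2,4) x cols[0,8) = 2x8
Op 5 cut(0, 3): punch at orig (2,3); cuts so far [(2, 3), (2, 6)]; region rows[2,4) x cols[0,8) = 2x8
Unfold 1 (reflect across h@2): 4 holes -> [(1, 3), (1, 6), (2, 3), (2, 6)]
Unfold 2 (reflect across h@4): 8 holes -> [(1, 3), (1, 6), (2, 3), (2, 6), (5, 3), (5, 6), (6, 3), (6, 6)]
Unfold 3 (reflect across v@8): 16 holes -> [(1, 3), (1, 6), (1, 9), (1, 12), (2, 3), (2, 6), (2, 9), (2, 12), (5, 3), (5, 6), (5, 9), (5, 12), (6, 3), (6, 6), (6, 9), (6, 12)]

Answer: ................
...O..O..O..O...
...O..O..O..O...
................
................
...O..O..O..O...
...O..O..O..O...
................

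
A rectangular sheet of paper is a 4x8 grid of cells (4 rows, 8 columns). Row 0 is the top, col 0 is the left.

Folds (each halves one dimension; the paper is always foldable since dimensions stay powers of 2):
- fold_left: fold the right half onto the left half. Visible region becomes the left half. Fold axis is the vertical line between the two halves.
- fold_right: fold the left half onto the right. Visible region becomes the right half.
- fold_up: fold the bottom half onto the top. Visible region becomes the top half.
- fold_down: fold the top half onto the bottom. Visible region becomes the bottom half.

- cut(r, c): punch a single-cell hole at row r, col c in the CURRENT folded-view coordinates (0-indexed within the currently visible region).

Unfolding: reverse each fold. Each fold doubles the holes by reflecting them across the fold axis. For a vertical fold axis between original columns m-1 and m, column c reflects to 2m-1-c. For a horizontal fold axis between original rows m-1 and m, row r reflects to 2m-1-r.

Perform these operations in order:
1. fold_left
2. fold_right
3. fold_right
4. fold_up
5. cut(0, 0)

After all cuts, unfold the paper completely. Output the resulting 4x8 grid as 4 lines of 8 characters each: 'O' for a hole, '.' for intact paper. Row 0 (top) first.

Answer: OOOOOOOO
........
........
OOOOOOOO

Derivation:
Op 1 fold_left: fold axis v@4; visible region now rows[0,4) x cols[0,4) = 4x4
Op 2 fold_right: fold axis v@2; visible region now rows[0,4) x cols[2,4) = 4x2
Op 3 fold_right: fold axis v@3; visible region now rows[0,4) x cols[3,4) = 4x1
Op 4 fold_up: fold axis h@2; visible region now rows[0,2) x cols[3,4) = 2x1
Op 5 cut(0, 0): punch at orig (0,3); cuts so far [(0, 3)]; region rows[0,2) x cols[3,4) = 2x1
Unfold 1 (reflect across h@2): 2 holes -> [(0, 3), (3, 3)]
Unfold 2 (reflect across v@3): 4 holes -> [(0, 2), (0, 3), (3, 2), (3, 3)]
Unfold 3 (reflect across v@2): 8 holes -> [(0, 0), (0, 1), (0, 2), (0, 3), (3, 0), (3, 1), (3, 2), (3, 3)]
Unfold 4 (reflect across v@4): 16 holes -> [(0, 0), (0, 1), (0, 2), (0, 3), (0, 4), (0, 5), (0, 6), (0, 7), (3, 0), (3, 1), (3, 2), (3, 3), (3, 4), (3, 5), (3, 6), (3, 7)]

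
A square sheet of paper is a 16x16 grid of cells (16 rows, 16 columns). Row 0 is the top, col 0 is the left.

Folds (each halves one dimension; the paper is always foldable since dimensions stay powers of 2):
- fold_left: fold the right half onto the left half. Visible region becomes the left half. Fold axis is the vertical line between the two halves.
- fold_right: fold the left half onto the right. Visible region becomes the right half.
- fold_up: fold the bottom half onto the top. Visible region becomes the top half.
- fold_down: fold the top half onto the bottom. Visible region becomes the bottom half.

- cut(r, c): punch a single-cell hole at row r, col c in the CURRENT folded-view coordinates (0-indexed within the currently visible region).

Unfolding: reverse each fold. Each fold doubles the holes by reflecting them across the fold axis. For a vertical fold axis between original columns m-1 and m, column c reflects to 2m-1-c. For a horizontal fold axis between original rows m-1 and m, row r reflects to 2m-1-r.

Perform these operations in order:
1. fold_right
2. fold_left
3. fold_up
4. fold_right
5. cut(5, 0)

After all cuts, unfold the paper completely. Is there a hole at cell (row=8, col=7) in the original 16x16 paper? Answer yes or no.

Answer: no

Derivation:
Op 1 fold_right: fold axis v@8; visible region now rows[0,16) x cols[8,16) = 16x8
Op 2 fold_left: fold axis v@12; visible region now rows[0,16) x cols[8,12) = 16x4
Op 3 fold_up: fold axis h@8; visible region now rows[0,8) x cols[8,12) = 8x4
Op 4 fold_right: fold axis v@10; visible region now rows[0,8) x cols[10,12) = 8x2
Op 5 cut(5, 0): punch at orig (5,10); cuts so far [(5, 10)]; region rows[0,8) x cols[10,12) = 8x2
Unfold 1 (reflect across v@10): 2 holes -> [(5, 9), (5, 10)]
Unfold 2 (reflect across h@8): 4 holes -> [(5, 9), (5, 10), (10, 9), (10, 10)]
Unfold 3 (reflect across v@12): 8 holes -> [(5, 9), (5, 10), (5, 13), (5, 14), (10, 9), (10, 10), (10, 13), (10, 14)]
Unfold 4 (reflect across v@8): 16 holes -> [(5, 1), (5, 2), (5, 5), (5, 6), (5, 9), (5, 10), (5, 13), (5, 14), (10, 1), (10, 2), (10, 5), (10, 6), (10, 9), (10, 10), (10, 13), (10, 14)]
Holes: [(5, 1), (5, 2), (5, 5), (5, 6), (5, 9), (5, 10), (5, 13), (5, 14), (10, 1), (10, 2), (10, 5), (10, 6), (10, 9), (10, 10), (10, 13), (10, 14)]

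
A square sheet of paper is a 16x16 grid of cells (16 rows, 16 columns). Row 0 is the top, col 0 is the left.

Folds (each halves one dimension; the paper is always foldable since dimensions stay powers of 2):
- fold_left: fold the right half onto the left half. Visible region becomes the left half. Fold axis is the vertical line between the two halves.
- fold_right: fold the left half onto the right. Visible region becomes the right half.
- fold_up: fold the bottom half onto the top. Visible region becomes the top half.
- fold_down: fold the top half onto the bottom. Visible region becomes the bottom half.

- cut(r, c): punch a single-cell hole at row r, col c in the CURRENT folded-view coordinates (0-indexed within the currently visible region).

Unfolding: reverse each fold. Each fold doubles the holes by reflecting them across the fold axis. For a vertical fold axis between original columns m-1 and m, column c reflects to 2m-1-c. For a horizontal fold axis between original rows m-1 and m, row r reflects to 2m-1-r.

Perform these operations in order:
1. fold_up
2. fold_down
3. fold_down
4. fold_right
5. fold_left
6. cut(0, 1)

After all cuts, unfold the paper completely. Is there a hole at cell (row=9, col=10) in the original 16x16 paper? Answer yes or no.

Op 1 fold_up: fold axis h@8; visible region now rows[0,8) x cols[0,16) = 8x16
Op 2 fold_down: fold axis h@4; visible region now rows[4,8) x cols[0,16) = 4x16
Op 3 fold_down: fold axis h@6; visible region now rows[6,8) x cols[0,16) = 2x16
Op 4 fold_right: fold axis v@8; visible region now rows[6,8) x cols[8,16) = 2x8
Op 5 fold_left: fold axis v@12; visible region now rows[6,8) x cols[8,12) = 2x4
Op 6 cut(0, 1): punch at orig (6,9); cuts so far [(6, 9)]; region rows[6,8) x cols[8,12) = 2x4
Unfold 1 (reflect across v@12): 2 holes -> [(6, 9), (6, 14)]
Unfold 2 (reflect across v@8): 4 holes -> [(6, 1), (6, 6), (6, 9), (6, 14)]
Unfold 3 (reflect across h@6): 8 holes -> [(5, 1), (5, 6), (5, 9), (5, 14), (6, 1), (6, 6), (6, 9), (6, 14)]
Unfold 4 (reflect across h@4): 16 holes -> [(1, 1), (1, 6), (1, 9), (1, 14), (2, 1), (2, 6), (2, 9), (2, 14), (5, 1), (5, 6), (5, 9), (5, 14), (6, 1), (6, 6), (6, 9), (6, 14)]
Unfold 5 (reflect across h@8): 32 holes -> [(1, 1), (1, 6), (1, 9), (1, 14), (2, 1), (2, 6), (2, 9), (2, 14), (5, 1), (5, 6), (5, 9), (5, 14), (6, 1), (6, 6), (6, 9), (6, 14), (9, 1), (9, 6), (9, 9), (9, 14), (10, 1), (10, 6), (10, 9), (10, 14), (13, 1), (13, 6), (13, 9), (13, 14), (14, 1), (14, 6), (14, 9), (14, 14)]
Holes: [(1, 1), (1, 6), (1, 9), (1, 14), (2, 1), (2, 6), (2, 9), (2, 14), (5, 1), (5, 6), (5, 9), (5, 14), (6, 1), (6, 6), (6, 9), (6, 14), (9, 1), (9, 6), (9, 9), (9, 14), (10, 1), (10, 6), (10, 9), (10, 14), (13, 1), (13, 6), (13, 9), (13, 14), (14, 1), (14, 6), (14, 9), (14, 14)]

Answer: no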